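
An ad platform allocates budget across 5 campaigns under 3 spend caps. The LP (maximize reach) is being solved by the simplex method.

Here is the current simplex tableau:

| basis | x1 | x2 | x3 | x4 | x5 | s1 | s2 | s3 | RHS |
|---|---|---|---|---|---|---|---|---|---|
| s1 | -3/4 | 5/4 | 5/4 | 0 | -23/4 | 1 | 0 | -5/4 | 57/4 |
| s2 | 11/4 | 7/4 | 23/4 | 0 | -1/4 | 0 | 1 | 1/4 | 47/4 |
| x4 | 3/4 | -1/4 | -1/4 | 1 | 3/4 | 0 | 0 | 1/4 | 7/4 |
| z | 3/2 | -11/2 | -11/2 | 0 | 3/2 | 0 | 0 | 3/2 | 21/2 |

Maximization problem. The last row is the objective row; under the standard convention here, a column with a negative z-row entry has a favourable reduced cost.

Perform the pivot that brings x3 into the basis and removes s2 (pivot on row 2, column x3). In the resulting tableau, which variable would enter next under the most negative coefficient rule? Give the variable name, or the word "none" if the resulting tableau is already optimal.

x2

Pivot element 23/4. New z-row = old z-row − (-11/2)·(row 2/(23/4)).
Updated z-row coefficients: x1: 95/23, x2: -88/23, x3: 0, x4: 0, x5: 29/23, s1: 0, s2: 22/23, s3: 40/23.
The most negative is -88/23 in column x2, so x2 would enter next.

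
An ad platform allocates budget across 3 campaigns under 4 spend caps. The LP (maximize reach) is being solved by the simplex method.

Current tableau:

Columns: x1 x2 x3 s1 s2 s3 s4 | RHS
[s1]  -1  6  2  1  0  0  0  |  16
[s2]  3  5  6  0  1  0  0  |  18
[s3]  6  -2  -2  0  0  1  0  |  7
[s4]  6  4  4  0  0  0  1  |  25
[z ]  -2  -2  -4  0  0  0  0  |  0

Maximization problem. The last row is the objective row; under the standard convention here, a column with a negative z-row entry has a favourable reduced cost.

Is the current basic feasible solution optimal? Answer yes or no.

Column x1 has objective-row coefficient -2, which is negative; an improving pivot exists, so not yet optimal.

no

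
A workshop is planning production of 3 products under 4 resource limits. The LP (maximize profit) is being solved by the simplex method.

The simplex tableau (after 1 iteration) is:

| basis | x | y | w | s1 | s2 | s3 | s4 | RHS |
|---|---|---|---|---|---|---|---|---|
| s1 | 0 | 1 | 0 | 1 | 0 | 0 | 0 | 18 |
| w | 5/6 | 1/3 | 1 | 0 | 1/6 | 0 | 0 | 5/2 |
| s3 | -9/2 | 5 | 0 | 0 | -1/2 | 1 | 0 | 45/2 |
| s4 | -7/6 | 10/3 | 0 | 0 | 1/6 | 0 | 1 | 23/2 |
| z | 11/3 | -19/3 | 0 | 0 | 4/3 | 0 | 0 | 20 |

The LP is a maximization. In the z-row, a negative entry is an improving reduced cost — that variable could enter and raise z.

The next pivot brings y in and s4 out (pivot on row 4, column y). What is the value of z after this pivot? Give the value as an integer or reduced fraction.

837/20

Minimum ratio for y: (23/2)/(10/3) = 69/20.
z changes by −(z-row coeff of y)·ratio = −(-19/3)·(69/20) = 437/20.
New z = 20 + (437/20) = 837/20.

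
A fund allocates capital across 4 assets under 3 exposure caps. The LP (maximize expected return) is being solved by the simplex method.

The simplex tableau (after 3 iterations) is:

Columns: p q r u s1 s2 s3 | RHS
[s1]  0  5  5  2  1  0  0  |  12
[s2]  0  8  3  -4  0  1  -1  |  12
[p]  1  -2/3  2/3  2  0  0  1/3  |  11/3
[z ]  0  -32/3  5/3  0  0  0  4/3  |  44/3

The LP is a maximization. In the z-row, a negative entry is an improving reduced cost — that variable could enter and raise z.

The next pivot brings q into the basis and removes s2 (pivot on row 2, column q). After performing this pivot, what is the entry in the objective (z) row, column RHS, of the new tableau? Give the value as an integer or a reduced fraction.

Pivot element is row 2, column q: 8.
Normalize row 2: new (row 2, RHS) = 12/8 = 3/2.
z-row ← z-row − (-32/3)·(new row 2): 44/3 − (-32/3)·(3/2) = 92/3.

92/3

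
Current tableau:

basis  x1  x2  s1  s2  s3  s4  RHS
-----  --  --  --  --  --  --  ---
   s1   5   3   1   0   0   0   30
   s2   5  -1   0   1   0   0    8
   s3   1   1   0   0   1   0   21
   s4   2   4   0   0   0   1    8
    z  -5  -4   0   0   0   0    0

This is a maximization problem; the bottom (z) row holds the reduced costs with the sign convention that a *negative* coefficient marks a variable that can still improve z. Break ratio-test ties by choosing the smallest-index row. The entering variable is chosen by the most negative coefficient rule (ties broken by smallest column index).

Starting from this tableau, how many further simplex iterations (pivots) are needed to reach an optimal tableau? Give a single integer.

2

pivot: x1 in, s2 out → z = 8
pivot: x2 in, s4 out → z = 148/11
No improving column remains; optimal.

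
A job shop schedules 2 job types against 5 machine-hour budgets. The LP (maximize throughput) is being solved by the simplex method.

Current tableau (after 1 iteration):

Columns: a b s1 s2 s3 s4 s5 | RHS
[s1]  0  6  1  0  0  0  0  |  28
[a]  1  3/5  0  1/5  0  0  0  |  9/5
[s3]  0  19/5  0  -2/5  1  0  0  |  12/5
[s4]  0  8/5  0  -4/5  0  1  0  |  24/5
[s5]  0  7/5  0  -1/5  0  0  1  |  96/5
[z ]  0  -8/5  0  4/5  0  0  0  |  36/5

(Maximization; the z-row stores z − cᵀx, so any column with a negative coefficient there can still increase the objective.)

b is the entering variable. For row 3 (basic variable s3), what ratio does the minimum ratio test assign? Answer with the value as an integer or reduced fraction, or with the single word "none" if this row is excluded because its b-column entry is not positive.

12/19

Ratio = RHS / (b entry) = (12/5) / (19/5) = 12/19.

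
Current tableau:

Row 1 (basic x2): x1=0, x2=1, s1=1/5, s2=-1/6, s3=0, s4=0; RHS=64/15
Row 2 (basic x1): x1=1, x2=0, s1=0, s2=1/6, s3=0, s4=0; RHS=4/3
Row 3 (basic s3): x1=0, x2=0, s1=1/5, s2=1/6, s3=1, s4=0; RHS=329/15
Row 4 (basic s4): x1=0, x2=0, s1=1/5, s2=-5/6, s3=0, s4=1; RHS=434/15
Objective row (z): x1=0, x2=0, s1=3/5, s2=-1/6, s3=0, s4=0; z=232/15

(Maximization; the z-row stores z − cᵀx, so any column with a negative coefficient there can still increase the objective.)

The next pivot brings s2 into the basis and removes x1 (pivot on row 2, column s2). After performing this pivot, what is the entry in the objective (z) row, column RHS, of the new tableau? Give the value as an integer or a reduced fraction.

Pivot element is row 2, column s2: 1/6.
Normalize row 2: new (row 2, RHS) = (4/3)/(1/6) = 8.
z-row ← z-row − (-1/6)·(new row 2): 232/15 − (-1/6)·8 = 84/5.

84/5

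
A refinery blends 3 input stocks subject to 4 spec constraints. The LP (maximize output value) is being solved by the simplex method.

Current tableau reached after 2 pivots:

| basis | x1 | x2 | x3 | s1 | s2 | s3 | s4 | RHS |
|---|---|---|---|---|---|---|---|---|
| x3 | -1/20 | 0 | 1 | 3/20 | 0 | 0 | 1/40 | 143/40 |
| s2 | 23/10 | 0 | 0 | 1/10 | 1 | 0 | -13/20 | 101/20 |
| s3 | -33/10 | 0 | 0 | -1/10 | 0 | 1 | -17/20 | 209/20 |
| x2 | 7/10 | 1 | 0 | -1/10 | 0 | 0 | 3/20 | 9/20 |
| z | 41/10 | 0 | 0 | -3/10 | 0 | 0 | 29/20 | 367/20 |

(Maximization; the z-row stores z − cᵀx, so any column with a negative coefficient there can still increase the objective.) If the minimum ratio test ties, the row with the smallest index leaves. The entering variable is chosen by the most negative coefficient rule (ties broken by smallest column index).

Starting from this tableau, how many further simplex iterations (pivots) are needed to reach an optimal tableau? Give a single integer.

1

pivot: s1 in, x3 out → z = 51/2
No improving column remains; optimal.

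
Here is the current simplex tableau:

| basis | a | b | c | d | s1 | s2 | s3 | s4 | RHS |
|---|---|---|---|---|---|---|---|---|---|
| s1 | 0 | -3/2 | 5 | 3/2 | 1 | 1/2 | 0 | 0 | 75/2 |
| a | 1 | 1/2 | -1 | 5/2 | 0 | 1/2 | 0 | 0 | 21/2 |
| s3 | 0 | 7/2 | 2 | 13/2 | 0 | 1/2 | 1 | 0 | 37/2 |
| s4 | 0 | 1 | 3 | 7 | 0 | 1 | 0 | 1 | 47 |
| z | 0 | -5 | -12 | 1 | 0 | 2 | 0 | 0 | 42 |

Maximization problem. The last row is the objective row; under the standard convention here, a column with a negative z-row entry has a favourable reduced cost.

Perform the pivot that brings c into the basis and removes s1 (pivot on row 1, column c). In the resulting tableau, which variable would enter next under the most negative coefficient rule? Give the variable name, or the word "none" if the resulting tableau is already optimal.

b

Pivot element 5. New z-row = old z-row − (-12)·(row 1/5).
Updated z-row coefficients: a: 0, b: -43/5, c: 0, d: 23/5, s1: 12/5, s2: 16/5, s3: 0, s4: 0.
The most negative is -43/5 in column b, so b would enter next.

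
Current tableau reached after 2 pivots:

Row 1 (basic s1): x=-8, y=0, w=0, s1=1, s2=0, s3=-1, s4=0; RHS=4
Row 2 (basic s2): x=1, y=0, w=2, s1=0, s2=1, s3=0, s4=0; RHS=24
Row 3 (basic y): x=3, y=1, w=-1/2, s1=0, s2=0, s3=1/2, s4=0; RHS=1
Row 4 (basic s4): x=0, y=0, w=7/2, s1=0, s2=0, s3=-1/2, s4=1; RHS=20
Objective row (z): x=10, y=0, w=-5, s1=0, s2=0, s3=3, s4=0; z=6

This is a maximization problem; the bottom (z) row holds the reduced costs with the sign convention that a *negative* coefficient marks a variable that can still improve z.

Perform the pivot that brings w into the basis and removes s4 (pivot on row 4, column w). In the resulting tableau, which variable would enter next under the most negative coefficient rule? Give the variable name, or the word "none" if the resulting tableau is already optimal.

Pivot element 7/2. New z-row = old z-row − (-5)·(row 4/(7/2)).
Updated z-row coefficients: x: 10, y: 0, w: 0, s1: 0, s2: 0, s3: 16/7, s4: 10/7.
No coefficient is strictly negative; the tableau after this pivot is optimal.

none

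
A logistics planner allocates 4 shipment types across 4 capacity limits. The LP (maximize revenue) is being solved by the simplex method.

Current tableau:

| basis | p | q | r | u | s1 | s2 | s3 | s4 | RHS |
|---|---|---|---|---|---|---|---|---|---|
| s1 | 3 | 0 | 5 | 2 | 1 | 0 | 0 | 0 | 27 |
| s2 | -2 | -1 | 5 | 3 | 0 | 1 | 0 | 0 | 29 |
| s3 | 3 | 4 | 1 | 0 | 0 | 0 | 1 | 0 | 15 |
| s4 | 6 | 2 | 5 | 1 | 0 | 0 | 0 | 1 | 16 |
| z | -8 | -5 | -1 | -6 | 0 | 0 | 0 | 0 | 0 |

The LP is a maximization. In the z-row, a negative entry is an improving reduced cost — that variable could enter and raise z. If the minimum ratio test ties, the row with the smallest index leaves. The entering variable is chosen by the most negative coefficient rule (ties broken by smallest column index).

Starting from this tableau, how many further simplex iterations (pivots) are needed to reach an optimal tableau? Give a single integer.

3

pivot: p in, s4 out → z = 64/3
pivot: u in, s2 out → z = 347/5
pivot: q in, p out → z = 77
No improving column remains; optimal.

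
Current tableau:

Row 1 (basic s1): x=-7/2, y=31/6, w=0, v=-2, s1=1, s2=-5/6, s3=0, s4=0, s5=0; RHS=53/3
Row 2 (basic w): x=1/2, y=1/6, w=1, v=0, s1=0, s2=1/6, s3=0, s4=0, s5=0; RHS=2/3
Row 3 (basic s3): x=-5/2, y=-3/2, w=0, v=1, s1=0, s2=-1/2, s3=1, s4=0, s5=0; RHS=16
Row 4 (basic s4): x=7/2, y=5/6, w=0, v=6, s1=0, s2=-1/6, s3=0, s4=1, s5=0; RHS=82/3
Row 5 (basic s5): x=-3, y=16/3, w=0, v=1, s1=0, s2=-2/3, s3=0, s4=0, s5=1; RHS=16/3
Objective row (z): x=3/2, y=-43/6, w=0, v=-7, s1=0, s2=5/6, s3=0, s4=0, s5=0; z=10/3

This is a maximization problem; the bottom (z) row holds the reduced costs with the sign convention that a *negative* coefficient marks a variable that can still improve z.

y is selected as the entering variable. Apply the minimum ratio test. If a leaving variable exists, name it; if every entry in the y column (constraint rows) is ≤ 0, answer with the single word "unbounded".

s5

Ratios: row 1 (s1): (53/3)/(31/6) = 106/31; row 2 (w): (2/3)/(1/6) = 4; row 3 (s3): entry -3/2 ≤ 0, skip; row 4 (s4): (82/3)/(5/6) = 164/5; row 5 (s5): (16/3)/(16/3) = 1.
Minimum ratio is in the s5 row, so s5 leaves.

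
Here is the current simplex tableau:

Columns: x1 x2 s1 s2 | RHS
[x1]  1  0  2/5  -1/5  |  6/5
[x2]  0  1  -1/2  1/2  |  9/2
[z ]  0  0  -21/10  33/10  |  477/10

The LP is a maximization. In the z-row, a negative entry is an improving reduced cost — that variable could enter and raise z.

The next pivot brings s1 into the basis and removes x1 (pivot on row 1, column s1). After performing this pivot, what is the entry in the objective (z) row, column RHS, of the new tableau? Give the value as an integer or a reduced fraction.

Pivot element is row 1, column s1: 2/5.
Normalize row 1: new (row 1, RHS) = (6/5)/(2/5) = 3.
z-row ← z-row − (-21/10)·(new row 1): 477/10 − (-21/10)·3 = 54.

54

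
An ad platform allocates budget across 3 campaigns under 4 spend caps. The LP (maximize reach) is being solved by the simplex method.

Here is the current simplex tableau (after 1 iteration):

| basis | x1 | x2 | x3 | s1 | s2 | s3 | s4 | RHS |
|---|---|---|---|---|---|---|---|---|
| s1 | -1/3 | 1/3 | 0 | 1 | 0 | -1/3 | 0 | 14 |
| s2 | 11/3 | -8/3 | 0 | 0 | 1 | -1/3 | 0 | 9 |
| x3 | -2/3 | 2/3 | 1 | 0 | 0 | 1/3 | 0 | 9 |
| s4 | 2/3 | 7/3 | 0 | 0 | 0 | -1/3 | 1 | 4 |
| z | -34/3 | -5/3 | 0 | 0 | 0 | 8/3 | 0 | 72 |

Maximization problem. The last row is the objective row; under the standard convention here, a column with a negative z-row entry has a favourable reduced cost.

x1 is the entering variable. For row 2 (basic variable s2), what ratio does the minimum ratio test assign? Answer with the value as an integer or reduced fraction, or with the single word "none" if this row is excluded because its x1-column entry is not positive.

Ratio = RHS / (x1 entry) = 9 / (11/3) = 27/11.

27/11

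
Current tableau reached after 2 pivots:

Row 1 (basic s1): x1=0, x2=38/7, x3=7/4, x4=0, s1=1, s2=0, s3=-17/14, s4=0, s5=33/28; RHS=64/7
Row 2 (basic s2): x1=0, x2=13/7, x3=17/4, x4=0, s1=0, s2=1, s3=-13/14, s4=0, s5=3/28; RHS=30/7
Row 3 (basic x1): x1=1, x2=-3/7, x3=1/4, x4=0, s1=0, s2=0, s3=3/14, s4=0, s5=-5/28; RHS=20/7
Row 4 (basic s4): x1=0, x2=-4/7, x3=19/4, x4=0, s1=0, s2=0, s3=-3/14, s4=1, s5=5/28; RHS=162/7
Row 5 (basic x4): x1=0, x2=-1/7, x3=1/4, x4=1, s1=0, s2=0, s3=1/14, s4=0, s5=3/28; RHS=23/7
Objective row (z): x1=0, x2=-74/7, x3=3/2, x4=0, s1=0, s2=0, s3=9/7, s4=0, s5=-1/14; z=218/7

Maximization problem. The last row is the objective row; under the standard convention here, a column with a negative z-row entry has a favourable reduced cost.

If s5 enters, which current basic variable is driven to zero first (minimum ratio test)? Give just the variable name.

s1

Ratios: row 1 (s1): (64/7)/(33/28) = 256/33; row 2 (s2): (30/7)/(3/28) = 40; row 3 (x1): entry -5/28 ≤ 0, skip; row 4 (s4): (162/7)/(5/28) = 648/5; row 5 (x4): (23/7)/(3/28) = 92/3.
Minimum ratio 256/33 is in the s1 row, so s1 leaves.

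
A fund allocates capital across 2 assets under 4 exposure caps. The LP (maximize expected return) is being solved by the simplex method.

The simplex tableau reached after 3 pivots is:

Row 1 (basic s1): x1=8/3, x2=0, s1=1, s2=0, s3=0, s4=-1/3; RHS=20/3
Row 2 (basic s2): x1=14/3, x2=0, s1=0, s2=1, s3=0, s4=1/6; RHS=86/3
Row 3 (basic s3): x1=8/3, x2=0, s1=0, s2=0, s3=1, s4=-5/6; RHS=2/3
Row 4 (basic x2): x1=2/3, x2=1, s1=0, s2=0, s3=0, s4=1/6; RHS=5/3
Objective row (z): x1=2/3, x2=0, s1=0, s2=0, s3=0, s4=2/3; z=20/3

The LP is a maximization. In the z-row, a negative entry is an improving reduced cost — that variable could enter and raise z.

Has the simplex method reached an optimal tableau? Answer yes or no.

No objective-row coefficient is strictly negative, so no entering variable exists; the tableau is optimal.

yes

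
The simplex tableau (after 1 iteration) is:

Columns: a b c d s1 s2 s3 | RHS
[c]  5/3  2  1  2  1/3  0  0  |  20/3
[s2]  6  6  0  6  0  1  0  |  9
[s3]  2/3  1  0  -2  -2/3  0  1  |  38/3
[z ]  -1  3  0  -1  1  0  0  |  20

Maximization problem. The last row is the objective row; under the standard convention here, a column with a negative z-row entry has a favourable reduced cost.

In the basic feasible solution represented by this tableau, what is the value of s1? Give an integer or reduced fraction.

0

s1 is nonbasic (not in the basis column), so its value in the current BFS is 0.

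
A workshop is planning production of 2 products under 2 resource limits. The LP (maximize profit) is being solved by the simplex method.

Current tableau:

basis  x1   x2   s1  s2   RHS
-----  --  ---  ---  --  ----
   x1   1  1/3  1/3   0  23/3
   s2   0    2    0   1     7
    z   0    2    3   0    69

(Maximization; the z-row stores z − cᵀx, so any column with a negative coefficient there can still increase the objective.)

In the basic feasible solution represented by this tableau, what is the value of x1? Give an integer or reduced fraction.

x1 is basic (row 1); its value is the RHS of that row: 23/3.

23/3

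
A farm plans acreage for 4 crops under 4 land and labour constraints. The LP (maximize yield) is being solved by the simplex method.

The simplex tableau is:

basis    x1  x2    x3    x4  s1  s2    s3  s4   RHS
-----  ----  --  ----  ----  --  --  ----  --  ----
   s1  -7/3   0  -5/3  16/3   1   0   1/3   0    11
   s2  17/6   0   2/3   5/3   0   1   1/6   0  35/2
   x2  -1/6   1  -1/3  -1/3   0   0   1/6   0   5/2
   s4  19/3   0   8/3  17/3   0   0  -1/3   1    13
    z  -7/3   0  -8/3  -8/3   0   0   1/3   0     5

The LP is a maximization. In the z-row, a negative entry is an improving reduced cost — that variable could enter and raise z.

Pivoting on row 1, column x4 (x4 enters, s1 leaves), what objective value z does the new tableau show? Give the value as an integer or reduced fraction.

21/2

Minimum ratio for x4: 11/(16/3) = 33/16.
z changes by −(z-row coeff of x4)·ratio = −(-8/3)·(33/16) = 11/2.
New z = 5 + (11/2) = 21/2.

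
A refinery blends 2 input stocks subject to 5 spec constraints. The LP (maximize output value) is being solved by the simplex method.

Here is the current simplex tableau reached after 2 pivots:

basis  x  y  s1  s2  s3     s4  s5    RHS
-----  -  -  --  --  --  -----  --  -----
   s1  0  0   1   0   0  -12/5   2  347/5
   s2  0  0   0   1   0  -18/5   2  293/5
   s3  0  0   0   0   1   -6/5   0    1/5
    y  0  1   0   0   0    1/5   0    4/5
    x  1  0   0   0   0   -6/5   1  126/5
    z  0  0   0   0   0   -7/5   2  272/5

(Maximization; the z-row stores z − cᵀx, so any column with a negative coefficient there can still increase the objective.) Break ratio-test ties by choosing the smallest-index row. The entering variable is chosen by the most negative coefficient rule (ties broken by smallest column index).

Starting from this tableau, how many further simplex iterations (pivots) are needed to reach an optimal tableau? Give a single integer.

pivot: s4 in, y out → z = 60
No improving column remains; optimal.

1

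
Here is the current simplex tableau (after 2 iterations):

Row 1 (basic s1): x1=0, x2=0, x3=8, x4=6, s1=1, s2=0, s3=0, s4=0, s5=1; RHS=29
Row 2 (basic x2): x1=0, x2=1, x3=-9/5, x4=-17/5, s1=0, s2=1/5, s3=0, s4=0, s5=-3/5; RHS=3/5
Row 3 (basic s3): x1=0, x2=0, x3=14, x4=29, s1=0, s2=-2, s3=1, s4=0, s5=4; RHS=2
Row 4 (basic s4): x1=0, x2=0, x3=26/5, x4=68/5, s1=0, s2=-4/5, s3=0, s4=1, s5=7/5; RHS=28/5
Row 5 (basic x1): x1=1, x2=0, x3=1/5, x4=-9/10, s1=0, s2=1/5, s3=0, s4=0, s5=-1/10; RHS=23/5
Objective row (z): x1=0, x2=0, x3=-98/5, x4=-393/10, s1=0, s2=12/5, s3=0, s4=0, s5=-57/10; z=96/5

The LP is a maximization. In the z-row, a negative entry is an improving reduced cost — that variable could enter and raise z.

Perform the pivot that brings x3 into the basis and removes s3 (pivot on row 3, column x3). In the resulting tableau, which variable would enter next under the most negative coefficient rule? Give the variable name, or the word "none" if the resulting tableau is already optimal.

s2

Pivot element 14. New z-row = old z-row − (-98/5)·(row 3/14).
Updated z-row coefficients: x1: 0, x2: 0, x3: 0, x4: 13/10, s1: 0, s2: -2/5, s3: 7/5, s4: 0, s5: -1/10.
The most negative is -2/5 in column s2, so s2 would enter next.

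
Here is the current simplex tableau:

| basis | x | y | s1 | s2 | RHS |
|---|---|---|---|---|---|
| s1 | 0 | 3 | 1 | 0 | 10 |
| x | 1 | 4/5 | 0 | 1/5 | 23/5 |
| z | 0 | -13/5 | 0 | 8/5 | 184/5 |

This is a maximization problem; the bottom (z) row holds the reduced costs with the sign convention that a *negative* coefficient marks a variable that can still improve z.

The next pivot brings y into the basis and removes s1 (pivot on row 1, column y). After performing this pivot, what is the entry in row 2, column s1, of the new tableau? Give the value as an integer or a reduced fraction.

-4/15

Pivot element is row 1, column y: 3.
Normalize row 1: new (row 1, s1) = 1/3 = 1/3.
row 2 ← row 2 − (4/5)·(new row 1): 0 − (4/5)·(1/3) = -4/15.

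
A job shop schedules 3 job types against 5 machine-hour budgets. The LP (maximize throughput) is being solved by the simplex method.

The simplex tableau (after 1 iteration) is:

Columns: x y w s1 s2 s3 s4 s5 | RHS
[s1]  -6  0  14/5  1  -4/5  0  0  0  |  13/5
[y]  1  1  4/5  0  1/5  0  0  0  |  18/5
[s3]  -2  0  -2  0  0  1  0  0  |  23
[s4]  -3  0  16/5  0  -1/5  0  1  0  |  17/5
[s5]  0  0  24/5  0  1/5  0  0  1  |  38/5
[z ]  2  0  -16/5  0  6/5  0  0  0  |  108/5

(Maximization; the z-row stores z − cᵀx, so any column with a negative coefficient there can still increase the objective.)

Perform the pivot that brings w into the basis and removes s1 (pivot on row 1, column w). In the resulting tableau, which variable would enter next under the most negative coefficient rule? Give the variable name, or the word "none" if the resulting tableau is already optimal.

Pivot element 14/5. New z-row = old z-row − (-16/5)·(row 1/(14/5)).
Updated z-row coefficients: x: -34/7, y: 0, w: 0, s1: 8/7, s2: 2/7, s3: 0, s4: 0, s5: 0.
The most negative is -34/7 in column x, so x would enter next.

x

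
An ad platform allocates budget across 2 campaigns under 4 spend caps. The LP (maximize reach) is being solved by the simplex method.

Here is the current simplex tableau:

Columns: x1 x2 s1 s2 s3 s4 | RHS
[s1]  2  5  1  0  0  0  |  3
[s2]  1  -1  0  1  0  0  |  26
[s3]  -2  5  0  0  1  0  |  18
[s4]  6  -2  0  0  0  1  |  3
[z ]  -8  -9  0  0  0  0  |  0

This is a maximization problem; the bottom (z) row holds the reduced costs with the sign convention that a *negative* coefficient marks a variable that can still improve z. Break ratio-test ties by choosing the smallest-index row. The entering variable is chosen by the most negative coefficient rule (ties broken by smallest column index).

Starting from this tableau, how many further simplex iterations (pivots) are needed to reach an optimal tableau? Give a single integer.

pivot: x2 in, s1 out → z = 27/5
pivot: x1 in, s4 out → z = 138/17
No improving column remains; optimal.

2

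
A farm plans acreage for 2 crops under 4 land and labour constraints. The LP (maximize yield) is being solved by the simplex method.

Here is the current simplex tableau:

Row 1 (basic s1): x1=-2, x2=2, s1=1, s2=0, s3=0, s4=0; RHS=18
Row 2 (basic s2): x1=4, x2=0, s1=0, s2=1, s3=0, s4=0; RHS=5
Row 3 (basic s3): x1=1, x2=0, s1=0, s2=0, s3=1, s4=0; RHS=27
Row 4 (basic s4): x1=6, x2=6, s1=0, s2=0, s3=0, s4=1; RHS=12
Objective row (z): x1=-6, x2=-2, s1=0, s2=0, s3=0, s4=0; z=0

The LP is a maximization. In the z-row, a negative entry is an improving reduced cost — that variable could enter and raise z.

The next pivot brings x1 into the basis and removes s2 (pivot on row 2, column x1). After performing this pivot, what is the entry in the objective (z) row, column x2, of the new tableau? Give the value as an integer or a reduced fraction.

-2

Pivot element is row 2, column x1: 4.
Normalize row 2: new (row 2, x2) = 0/4 = 0.
z-row ← z-row − (-6)·(new row 2): -2 − (-6)·0 = -2.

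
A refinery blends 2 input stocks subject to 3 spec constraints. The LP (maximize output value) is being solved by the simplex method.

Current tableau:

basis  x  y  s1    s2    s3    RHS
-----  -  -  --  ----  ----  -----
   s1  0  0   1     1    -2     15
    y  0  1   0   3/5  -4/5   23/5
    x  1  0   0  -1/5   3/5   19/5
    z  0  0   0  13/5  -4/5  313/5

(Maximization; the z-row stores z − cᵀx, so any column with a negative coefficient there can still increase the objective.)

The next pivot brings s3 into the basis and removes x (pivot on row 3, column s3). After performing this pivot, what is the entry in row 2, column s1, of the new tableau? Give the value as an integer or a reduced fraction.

0

Pivot element is row 3, column s3: 3/5.
Normalize row 3: new (row 3, s1) = 0/(3/5) = 0.
row 2 ← row 2 − (-4/5)·(new row 3): 0 − (-4/5)·0 = 0.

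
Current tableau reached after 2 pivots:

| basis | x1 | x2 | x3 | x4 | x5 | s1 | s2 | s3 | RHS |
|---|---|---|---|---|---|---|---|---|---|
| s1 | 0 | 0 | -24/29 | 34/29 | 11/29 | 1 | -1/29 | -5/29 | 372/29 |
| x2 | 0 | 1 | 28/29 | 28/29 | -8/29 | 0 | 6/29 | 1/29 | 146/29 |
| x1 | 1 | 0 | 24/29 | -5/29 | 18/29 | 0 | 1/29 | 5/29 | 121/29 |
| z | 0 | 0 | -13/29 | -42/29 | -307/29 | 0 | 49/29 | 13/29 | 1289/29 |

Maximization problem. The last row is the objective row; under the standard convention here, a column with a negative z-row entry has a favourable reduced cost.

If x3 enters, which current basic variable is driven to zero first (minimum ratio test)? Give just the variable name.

x1

Ratios: row 1 (s1): entry -24/29 ≤ 0, skip; row 2 (x2): (146/29)/(28/29) = 73/14; row 3 (x1): (121/29)/(24/29) = 121/24.
Minimum ratio 121/24 is in the x1 row, so x1 leaves.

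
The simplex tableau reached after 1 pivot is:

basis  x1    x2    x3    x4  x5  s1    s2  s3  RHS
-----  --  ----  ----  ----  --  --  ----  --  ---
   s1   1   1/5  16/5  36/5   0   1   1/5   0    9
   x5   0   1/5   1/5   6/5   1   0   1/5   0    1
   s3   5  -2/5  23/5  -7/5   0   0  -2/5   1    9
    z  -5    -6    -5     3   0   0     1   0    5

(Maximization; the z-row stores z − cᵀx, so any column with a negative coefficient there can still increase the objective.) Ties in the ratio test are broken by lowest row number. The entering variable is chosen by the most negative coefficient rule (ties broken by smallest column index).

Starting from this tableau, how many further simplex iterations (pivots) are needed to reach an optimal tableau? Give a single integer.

pivot: x2 in, x5 out → z = 35
pivot: x1 in, s3 out → z = 46
No improving column remains; optimal.

2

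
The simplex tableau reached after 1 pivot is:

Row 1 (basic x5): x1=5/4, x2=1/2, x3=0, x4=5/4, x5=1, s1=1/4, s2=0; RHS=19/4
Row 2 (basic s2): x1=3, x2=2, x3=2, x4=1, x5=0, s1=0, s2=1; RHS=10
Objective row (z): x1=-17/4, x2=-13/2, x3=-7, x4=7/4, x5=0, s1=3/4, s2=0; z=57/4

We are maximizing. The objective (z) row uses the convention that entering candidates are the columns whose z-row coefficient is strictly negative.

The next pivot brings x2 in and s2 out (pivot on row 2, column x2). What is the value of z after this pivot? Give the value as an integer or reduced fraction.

Minimum ratio for x2: 10/2 = 5.
z changes by −(z-row coeff of x2)·ratio = −(-13/2)·5 = 65/2.
New z = 57/4 + (65/2) = 187/4.

187/4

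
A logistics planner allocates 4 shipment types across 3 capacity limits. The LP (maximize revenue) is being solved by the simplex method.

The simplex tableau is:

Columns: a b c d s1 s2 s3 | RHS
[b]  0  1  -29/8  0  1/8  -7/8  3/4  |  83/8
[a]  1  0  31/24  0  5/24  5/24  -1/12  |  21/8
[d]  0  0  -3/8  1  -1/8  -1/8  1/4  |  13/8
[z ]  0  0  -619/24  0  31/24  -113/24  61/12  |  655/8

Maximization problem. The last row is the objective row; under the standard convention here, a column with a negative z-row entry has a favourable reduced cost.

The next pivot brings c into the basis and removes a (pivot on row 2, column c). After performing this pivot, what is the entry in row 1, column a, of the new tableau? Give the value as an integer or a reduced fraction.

87/31

Pivot element is row 2, column c: 31/24.
Normalize row 2: new (row 2, a) = 1/(31/24) = 24/31.
row 1 ← row 1 − (-29/8)·(new row 2): 0 − (-29/8)·(24/31) = 87/31.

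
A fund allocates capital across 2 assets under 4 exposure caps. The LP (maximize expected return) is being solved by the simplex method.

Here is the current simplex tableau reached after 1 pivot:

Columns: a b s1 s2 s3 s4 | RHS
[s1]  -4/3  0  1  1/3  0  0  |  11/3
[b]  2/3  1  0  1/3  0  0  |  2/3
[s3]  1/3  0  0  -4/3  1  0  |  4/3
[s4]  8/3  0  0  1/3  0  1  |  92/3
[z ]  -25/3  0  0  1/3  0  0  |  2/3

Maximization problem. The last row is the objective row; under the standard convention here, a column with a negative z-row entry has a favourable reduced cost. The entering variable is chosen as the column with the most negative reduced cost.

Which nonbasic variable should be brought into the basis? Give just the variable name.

a

Objective-row coefficients: a: -25/3, b: 0, s1: 0, s2: 1/3, s3: 0, s4: 0.
The most negative is -25/3 in column a, so a enters.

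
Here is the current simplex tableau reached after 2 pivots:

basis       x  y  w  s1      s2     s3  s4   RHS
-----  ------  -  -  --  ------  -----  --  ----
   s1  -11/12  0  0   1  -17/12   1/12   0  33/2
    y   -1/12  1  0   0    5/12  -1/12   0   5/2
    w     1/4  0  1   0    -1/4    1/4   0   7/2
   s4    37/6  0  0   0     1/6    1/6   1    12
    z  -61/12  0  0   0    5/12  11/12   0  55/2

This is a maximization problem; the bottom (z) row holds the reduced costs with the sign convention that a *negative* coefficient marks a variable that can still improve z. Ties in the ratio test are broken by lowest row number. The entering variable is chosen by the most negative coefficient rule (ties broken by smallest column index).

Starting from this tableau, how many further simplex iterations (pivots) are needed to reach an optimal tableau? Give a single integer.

pivot: x in, s4 out → z = 2767/74
No improving column remains; optimal.

1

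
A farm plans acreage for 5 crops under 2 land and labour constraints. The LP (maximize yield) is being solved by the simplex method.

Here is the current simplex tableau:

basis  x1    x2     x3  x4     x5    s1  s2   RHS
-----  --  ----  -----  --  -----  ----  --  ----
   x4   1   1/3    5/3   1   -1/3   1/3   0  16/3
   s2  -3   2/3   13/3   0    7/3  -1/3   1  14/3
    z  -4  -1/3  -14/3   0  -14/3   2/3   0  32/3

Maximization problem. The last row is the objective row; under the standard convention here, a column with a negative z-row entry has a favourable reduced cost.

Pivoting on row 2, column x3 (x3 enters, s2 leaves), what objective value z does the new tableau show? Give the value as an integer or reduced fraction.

204/13

Minimum ratio for x3: (14/3)/(13/3) = 14/13.
z changes by −(z-row coeff of x3)·ratio = −(-14/3)·(14/13) = 196/39.
New z = 32/3 + (196/39) = 204/13.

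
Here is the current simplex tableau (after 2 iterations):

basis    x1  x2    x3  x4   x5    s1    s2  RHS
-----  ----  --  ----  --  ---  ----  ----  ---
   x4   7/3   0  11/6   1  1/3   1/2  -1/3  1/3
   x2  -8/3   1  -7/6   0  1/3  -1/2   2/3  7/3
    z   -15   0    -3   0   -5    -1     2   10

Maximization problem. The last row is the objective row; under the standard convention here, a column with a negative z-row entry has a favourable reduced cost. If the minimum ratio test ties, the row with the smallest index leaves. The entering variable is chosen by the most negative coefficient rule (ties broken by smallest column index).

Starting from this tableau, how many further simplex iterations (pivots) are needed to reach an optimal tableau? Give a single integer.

3

pivot: x1 in, x4 out → z = 85/7
pivot: x5 in, x1 out → z = 15
pivot: s2 in, x2 out → z = 21
No improving column remains; optimal.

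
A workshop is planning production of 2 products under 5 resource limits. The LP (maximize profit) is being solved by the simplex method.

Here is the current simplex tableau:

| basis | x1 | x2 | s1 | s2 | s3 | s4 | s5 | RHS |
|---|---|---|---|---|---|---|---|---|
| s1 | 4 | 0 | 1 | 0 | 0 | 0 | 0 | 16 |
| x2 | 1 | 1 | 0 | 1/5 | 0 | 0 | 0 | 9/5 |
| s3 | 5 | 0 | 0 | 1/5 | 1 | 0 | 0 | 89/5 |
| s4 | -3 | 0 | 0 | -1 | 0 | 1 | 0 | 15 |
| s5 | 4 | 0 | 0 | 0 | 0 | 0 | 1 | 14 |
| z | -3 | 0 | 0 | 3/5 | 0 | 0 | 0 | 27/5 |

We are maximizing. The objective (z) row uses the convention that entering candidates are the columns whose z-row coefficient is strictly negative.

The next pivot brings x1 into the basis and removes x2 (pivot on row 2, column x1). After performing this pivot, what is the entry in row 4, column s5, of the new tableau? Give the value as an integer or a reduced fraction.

Pivot element is row 2, column x1: 1.
Normalize row 2: new (row 2, s5) = 0/1 = 0.
row 4 ← row 4 − (-3)·(new row 2): 0 − (-3)·0 = 0.

0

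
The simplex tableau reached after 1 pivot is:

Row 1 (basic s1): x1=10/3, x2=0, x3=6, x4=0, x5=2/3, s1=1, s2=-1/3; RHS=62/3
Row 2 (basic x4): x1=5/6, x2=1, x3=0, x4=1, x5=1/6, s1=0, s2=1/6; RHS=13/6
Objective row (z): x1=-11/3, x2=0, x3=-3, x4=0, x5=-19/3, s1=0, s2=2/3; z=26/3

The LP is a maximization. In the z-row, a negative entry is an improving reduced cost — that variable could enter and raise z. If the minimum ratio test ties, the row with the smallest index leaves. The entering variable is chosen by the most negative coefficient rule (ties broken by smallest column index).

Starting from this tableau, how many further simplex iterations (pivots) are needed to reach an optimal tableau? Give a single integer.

2

pivot: x5 in, x4 out → z = 91
pivot: x3 in, s1 out → z = 97
No improving column remains; optimal.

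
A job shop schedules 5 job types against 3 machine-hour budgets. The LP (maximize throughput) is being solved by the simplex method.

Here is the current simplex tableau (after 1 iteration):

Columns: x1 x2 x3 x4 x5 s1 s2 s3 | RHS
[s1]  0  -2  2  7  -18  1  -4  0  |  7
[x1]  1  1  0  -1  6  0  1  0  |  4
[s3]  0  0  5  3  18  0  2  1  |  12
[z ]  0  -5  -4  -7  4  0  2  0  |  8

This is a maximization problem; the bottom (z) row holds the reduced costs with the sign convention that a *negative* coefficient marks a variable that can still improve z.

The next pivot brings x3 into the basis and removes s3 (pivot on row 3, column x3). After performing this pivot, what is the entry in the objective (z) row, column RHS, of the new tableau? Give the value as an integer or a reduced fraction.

88/5

Pivot element is row 3, column x3: 5.
Normalize row 3: new (row 3, RHS) = 12/5 = 12/5.
z-row ← z-row − (-4)·(new row 3): 8 − (-4)·(12/5) = 88/5.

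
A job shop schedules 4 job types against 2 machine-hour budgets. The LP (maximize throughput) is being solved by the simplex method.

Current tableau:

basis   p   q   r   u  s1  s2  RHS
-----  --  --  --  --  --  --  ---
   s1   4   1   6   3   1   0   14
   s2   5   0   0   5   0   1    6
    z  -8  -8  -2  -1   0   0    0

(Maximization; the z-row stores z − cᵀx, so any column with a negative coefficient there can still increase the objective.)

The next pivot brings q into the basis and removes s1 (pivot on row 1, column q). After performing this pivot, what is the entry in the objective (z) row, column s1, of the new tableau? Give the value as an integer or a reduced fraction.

8

Pivot element is row 1, column q: 1.
Normalize row 1: new (row 1, s1) = 1/1 = 1.
z-row ← z-row − (-8)·(new row 1): 0 − (-8)·1 = 8.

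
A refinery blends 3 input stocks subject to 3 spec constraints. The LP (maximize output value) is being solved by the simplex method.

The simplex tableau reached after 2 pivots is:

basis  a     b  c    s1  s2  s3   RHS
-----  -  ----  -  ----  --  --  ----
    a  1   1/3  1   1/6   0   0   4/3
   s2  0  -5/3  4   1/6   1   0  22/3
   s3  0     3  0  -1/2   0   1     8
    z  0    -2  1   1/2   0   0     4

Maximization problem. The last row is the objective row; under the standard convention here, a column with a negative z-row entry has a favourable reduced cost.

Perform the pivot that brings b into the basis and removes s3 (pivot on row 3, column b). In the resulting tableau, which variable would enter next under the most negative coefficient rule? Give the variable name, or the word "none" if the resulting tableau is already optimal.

Pivot element 3. New z-row = old z-row − (-2)·(row 3/3).
Updated z-row coefficients: a: 0, b: 0, c: 1, s1: 1/6, s2: 0, s3: 2/3.
No coefficient is strictly negative; the tableau after this pivot is optimal.

none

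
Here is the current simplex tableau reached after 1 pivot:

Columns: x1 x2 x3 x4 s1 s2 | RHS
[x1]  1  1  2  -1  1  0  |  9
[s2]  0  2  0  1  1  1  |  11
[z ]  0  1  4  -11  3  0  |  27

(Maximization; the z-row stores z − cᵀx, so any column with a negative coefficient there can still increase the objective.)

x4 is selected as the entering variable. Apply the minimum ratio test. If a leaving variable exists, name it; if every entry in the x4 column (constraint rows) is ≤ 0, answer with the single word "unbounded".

Ratios: row 1 (x1): entry -1 ≤ 0, skip; row 2 (s2): 11/1 = 11.
Minimum ratio is in the s2 row, so s2 leaves.

s2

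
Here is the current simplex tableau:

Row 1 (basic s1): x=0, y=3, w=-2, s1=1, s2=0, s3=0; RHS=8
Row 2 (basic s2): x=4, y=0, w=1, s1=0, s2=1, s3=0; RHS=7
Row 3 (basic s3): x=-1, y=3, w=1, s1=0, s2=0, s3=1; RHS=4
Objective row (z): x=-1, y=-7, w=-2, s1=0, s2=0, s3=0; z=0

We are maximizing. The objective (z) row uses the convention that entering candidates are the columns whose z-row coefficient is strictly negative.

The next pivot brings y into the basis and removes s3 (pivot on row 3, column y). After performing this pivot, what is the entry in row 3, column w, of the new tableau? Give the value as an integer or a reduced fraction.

1/3

Pivot element is row 3, column y: 3.
Normalize row 3: new (row 3, w) = 1/3 = 1/3.
Row 3 is the pivot row, so the entry is 1/3.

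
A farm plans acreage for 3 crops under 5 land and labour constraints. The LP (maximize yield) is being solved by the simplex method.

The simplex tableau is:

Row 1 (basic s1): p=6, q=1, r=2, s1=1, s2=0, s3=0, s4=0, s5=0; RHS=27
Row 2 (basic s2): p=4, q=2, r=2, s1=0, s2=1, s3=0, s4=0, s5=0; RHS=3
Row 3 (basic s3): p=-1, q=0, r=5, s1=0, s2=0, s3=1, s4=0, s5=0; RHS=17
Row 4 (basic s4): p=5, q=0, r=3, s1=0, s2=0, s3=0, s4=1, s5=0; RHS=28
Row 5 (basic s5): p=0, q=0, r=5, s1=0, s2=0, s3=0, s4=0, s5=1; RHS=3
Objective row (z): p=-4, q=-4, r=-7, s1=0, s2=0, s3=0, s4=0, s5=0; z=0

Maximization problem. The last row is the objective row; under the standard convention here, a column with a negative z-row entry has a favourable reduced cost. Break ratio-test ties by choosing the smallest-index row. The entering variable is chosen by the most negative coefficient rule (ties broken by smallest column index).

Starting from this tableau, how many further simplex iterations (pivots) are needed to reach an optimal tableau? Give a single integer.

3

pivot: r in, s5 out → z = 21/5
pivot: p in, s2 out → z = 6
pivot: q in, p out → z = 39/5
No improving column remains; optimal.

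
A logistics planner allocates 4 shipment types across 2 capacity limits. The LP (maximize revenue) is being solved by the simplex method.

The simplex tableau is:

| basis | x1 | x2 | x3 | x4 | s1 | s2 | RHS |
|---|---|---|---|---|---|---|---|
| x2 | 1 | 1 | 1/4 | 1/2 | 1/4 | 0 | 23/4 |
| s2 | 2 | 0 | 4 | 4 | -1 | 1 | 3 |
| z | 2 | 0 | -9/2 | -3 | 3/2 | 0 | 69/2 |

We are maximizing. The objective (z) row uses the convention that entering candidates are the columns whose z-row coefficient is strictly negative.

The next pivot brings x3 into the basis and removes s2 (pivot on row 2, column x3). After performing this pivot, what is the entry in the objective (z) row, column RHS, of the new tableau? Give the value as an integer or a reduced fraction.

Pivot element is row 2, column x3: 4.
Normalize row 2: new (row 2, RHS) = 3/4 = 3/4.
z-row ← z-row − (-9/2)·(new row 2): 69/2 − (-9/2)·(3/4) = 303/8.

303/8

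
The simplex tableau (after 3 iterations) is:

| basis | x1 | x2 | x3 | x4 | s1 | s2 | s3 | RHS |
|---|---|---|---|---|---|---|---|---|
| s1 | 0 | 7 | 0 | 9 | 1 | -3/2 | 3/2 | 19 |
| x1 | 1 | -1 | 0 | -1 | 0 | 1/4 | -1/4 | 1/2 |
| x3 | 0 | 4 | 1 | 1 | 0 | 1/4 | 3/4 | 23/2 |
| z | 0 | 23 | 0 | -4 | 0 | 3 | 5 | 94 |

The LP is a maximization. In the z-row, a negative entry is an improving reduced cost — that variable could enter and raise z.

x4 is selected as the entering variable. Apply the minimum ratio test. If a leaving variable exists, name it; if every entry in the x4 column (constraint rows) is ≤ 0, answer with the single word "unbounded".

Ratios: row 1 (s1): 19/9 = 19/9; row 2 (x1): entry -1 ≤ 0, skip; row 3 (x3): (23/2)/1 = 23/2.
Minimum ratio is in the s1 row, so s1 leaves.

s1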